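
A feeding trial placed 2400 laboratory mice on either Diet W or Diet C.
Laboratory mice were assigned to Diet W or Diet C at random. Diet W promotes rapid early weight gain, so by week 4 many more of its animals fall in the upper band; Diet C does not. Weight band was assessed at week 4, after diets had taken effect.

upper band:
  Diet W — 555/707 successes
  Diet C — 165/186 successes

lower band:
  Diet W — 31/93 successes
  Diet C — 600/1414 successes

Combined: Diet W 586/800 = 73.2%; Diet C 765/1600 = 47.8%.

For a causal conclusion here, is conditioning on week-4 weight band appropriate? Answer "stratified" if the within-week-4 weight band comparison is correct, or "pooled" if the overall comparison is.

pooled

Week-4 weight band is downstream of the diet. One should not condition on a consequence of treatment, so the overall rates are the right comparison.
Pooled: Diet W 73.2% vs Diet C 47.8%; Diet W is higher overall.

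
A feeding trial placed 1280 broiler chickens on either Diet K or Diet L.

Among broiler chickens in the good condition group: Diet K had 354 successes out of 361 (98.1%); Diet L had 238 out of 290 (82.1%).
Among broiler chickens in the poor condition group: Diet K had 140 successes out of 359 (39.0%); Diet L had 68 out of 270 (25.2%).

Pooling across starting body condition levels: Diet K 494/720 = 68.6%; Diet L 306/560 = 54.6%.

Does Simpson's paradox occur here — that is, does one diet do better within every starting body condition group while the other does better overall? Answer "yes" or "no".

no

Within each starting body condition level (good condition 98.1% vs 82.1%; poor condition 39.0% vs 25.2%), Diet K has the higher rate every time. Pooled: 68.6% vs 54.6% — Diet K has the higher rate overall. They agree.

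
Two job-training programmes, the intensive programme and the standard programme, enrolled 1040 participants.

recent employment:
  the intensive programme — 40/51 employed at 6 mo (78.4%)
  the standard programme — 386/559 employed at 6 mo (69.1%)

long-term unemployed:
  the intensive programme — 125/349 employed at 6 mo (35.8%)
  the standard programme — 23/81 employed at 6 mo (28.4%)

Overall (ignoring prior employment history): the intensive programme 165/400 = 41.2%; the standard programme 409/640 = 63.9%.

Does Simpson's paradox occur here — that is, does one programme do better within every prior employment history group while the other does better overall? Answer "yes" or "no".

Within each prior employment history level (recent employment 78.4% vs 69.1%; long-term unemployed 35.8% vs 28.4%), the intensive programme has the higher rate every time. Pooled: 41.2% vs 63.9% — the standard programme has the higher rate overall. The two comparisons disagree.

yes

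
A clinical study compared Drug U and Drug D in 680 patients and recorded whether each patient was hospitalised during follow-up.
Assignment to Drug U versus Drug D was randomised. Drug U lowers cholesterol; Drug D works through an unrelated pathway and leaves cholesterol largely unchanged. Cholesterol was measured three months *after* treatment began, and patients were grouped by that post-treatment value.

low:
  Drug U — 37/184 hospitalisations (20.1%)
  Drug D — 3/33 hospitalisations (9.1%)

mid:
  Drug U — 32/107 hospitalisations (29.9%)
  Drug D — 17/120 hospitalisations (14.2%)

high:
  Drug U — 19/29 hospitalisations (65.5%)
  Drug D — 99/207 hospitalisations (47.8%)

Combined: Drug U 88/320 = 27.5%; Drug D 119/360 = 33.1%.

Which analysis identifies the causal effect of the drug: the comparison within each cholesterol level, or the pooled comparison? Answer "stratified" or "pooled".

Cholesterol here is a post-treatment variable shaped by the drug; conditioning on it would introduce bias rather than remove it. The overall comparison is the causal one.
Pooled: Drug U 27.5% vs Drug D 33.1%; Drug U is lower overall.

pooled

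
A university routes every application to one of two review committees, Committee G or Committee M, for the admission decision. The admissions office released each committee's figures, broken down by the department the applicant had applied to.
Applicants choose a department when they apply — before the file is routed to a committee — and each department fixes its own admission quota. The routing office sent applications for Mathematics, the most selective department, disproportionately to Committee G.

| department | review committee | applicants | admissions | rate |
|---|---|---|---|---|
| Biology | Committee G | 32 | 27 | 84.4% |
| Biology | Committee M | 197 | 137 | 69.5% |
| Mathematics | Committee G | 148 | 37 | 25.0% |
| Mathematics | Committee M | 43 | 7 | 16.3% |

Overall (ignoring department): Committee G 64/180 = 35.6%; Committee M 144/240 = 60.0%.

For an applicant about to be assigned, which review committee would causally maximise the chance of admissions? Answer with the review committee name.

The department-specific comparison favours Committee G throughout, but the pooled figures favour Committee M. The question is whether to condition on department.
Department satisfies the back-door criterion: it is not a descendant of the review committee, and it blocks the spurious path from review committee to outcome. Adjusting for it (i.e., using the within-department rates) gives the causal effect.
Within each level — Biology: 84.4% vs 69.5%; Mathematics: 25.0% vs 16.3% — Committee G is higher every time.

Committee G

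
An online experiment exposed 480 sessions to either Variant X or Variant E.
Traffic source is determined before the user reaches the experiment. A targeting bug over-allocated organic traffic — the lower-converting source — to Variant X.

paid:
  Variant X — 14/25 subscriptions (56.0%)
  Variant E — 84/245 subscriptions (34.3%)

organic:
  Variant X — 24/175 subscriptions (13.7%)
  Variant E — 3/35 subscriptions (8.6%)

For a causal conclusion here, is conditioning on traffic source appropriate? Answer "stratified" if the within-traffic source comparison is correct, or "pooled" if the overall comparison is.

Variant X is higher inside every traffic source stratum but Variant E is higher in aggregate. Whether to stratify depends on how traffic source relates to the variant.
The imbalance in traffic source arose from how sessions were allocated, not from anything the variant did; and traffic source independently affects the outcome. The pooled gap is confounded — condition on traffic source.
Within each level — paid: 56.0% vs 34.3%; organic: 13.7% vs 8.6% — Variant X is higher every time.

stratified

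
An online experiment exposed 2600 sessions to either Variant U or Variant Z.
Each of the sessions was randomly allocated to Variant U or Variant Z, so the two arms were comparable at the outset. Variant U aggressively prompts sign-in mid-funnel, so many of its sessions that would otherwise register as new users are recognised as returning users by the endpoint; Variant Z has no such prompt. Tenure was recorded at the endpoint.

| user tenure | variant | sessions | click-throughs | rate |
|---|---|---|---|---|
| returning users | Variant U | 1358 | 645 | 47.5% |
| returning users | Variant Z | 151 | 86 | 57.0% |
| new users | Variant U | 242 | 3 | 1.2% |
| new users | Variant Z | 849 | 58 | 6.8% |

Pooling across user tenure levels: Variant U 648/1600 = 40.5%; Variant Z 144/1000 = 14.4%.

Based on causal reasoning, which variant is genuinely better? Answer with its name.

The stratified and pooled comparisons disagree (Variant Z wins within each user tenure; Variant U wins overall), so the answer turns on the causal role of user tenure.
User tenure lies on the pathway variant → user tenure → outcome, so adjusting for it blocks the indirect effect. For the total causal effect of variant, use the unadjusted pooled rates.
Pooled: Variant U 40.5% vs Variant Z 14.4%; Variant U is higher overall.

Variant U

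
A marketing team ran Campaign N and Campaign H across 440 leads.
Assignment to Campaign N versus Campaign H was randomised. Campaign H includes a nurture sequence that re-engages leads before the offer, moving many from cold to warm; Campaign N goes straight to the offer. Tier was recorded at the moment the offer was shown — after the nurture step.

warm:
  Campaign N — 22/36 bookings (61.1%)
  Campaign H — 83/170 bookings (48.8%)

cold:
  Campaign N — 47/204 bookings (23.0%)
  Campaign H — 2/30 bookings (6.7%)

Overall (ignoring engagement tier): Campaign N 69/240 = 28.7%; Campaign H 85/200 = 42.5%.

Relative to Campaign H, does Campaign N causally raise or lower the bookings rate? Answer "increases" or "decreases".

The stratified and pooled comparisons disagree (Campaign N wins within each engagement tier; Campaign H wins overall), so the answer turns on the causal role of engagement tier.
Engagement tier is recorded after the campaign and is itself shifted by it — it sits on the causal path from campaign to outcome. Conditioning on a mediator would strip out part of the effect we want; the pooled comparison gives the total causal effect.
Pooled: Campaign N 28.7% vs Campaign H 42.5%; Campaign H is higher overall.

decreases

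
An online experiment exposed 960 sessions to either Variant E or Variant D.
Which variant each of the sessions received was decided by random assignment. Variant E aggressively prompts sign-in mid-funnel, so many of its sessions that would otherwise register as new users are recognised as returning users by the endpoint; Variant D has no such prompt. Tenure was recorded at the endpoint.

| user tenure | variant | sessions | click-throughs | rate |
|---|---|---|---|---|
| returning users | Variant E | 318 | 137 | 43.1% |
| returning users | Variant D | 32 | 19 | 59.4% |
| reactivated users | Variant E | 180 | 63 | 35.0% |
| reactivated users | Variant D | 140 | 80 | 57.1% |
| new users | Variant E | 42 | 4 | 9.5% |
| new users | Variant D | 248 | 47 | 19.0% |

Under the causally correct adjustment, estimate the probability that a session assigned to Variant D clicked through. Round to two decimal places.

0.35

The user tenure-specific comparison favours Variant D throughout, but the pooled figures favour Variant E. The question is whether to condition on user tenure.
Because the variant influences user tenure, user tenure is a post-treatment mediator, not a confounder. Stratifying on it would bias the estimate; the causal effect is the crude pooled difference.
So P(outcome | do(Variant D)) is just the pooled rate for Variant D: 146/420 = 0.348.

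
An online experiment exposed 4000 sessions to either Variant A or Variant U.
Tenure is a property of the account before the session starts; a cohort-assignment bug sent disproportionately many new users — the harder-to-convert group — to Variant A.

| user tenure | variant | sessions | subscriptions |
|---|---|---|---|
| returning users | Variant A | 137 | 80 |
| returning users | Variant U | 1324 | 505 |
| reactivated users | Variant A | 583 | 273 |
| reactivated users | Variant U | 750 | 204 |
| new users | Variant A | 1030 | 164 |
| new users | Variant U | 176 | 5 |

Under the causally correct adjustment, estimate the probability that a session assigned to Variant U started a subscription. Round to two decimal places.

Within every user tenure level Variant A has the higher rate, yet pooled Variant U does — Simpson's reversal.
User tenure differs across variants for reasons unrelated to any effect of the variant itself, and it separately predicts the outcome — a classic confounder. We must compare within user tenure levels.
Standardising Variant U to the population user tenure mix: 0.365·505/1324 + 0.333·204/750 + 0.301·5/176 = 0.239.

0.24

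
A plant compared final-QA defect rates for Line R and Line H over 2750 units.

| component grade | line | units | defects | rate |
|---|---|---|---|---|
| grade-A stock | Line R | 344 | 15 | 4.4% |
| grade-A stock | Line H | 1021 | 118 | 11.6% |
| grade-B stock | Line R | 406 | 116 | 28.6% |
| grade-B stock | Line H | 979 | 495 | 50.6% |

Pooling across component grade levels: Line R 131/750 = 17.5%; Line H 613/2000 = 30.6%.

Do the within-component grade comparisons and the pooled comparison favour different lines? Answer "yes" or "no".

Within each component grade level (grade-A stock 4.4% vs 11.6%; grade-B stock 28.6% vs 50.6%), Line R has the lower rate every time. Pooled: 17.5% vs 30.6% — Line R has the lower rate overall. They agree.

no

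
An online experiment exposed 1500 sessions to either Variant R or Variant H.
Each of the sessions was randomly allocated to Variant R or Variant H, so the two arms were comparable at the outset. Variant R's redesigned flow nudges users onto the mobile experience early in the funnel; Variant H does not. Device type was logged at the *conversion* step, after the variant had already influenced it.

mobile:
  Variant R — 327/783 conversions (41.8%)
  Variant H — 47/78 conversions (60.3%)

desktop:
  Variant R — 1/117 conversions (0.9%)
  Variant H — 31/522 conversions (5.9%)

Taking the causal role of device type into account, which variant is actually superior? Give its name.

Variant R

Within every device type level Variant H has the higher rate, yet pooled Variant R does — Simpson's reversal.
Because the variant influences device type, device type is a post-treatment mediator, not a confounder. Stratifying on it would bias the estimate; the causal effect is the crude pooled difference.
Pooled: Variant R 36.4% vs Variant H 13.0%; Variant R is higher overall.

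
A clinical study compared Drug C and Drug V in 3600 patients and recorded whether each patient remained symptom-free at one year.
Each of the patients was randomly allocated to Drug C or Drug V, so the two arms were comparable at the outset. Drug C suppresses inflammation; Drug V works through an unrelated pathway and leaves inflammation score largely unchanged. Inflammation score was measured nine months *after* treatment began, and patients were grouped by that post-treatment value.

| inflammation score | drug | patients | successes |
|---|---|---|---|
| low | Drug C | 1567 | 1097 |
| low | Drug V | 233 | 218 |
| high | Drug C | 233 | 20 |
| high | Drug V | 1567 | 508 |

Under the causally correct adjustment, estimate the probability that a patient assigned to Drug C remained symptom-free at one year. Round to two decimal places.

Within every inflammation score level Drug V has the higher rate, yet pooled Drug C does — Simpson's reversal.
Because the drug influences inflammation score, inflammation score is a post-treatment mediator, not a confounder. Stratifying on it would bias the estimate; the causal effect is the crude pooled difference.
So P(outcome | do(Drug C)) is just the pooled rate for Drug C: 1117/1800 = 0.621.

0.62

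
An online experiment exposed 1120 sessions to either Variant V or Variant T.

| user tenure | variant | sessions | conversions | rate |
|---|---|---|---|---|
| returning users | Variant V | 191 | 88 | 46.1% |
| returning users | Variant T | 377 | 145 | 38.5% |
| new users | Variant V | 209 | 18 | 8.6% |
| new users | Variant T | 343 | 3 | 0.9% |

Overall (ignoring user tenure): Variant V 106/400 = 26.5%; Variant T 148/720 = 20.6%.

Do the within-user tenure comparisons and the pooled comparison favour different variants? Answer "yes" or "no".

Within each user tenure level (returning users 46.1% vs 38.5%; new users 8.6% vs 0.9%), Variant V has the higher rate every time. Pooled: 26.5% vs 20.6% — Variant V has the higher rate overall. They agree.

no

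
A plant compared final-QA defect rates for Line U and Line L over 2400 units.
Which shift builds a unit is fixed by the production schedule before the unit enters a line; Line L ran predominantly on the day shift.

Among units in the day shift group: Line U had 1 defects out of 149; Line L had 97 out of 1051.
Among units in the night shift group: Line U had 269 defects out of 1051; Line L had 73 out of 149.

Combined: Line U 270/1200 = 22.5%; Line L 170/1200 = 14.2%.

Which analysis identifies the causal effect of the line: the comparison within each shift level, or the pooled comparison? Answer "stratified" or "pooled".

Line U is lower inside every shift stratum but Line L is lower in aggregate. Whether to stratify depends on how shift relates to the line.
Shift differs across lines for reasons unrelated to any effect of the line itself, and it separately predicts the outcome — a classic confounder. We must compare within shift levels.
Within each level — day shift: 0.7% vs 9.2%; night shift: 25.6% vs 49.0% — Line U is lower every time.

stratified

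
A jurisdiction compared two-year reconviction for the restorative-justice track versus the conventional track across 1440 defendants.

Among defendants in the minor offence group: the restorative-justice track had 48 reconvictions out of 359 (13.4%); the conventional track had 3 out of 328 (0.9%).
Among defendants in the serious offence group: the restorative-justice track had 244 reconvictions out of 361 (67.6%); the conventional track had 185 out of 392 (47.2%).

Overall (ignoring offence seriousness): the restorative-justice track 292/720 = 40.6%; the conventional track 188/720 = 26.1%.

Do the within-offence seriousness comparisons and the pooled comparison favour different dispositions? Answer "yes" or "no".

no

Within each offence seriousness level (minor offence 13.4% vs 0.9%; serious offence 67.6% vs 47.2%), the conventional track has the lower rate every time. Pooled: 40.6% vs 26.1% — the conventional track has the lower rate overall. They agree.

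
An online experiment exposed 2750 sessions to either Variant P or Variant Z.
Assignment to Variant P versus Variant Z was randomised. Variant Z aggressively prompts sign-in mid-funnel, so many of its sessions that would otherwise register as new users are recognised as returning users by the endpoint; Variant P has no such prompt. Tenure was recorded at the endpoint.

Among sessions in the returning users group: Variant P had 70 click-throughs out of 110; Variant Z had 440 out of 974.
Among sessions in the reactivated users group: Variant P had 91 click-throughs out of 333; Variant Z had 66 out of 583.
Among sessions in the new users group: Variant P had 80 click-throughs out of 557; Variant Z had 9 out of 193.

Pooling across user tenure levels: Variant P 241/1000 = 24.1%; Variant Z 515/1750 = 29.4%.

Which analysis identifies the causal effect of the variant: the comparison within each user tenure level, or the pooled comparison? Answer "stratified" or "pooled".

Variant P is higher inside every user tenure stratum but Variant Z is higher in aggregate. Whether to stratify depends on how user tenure relates to the variant.
User tenure here is a post-treatment variable shaped by the variant; conditioning on it would introduce bias rather than remove it. The overall comparison is the causal one.
Pooled: Variant P 24.1% vs Variant Z 29.4%; Variant Z is higher overall.

pooled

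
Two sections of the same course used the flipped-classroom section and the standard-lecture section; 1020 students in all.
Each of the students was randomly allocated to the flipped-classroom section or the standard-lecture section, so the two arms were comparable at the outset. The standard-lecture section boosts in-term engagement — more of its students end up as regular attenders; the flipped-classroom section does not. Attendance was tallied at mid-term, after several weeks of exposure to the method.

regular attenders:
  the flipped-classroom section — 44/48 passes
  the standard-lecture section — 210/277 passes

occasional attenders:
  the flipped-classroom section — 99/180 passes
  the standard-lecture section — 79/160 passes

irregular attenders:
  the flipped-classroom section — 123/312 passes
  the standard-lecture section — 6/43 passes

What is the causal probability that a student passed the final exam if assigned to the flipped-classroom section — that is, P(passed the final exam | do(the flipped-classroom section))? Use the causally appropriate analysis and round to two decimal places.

Mid-term attendance is downstream of the teaching method. One should not condition on a consequence of treatment, so the overall rates are the right comparison.
So P(outcome | do(the flipped-classroom section)) is just the pooled rate for the flipped-classroom section: 266/540 = 0.493.

0.49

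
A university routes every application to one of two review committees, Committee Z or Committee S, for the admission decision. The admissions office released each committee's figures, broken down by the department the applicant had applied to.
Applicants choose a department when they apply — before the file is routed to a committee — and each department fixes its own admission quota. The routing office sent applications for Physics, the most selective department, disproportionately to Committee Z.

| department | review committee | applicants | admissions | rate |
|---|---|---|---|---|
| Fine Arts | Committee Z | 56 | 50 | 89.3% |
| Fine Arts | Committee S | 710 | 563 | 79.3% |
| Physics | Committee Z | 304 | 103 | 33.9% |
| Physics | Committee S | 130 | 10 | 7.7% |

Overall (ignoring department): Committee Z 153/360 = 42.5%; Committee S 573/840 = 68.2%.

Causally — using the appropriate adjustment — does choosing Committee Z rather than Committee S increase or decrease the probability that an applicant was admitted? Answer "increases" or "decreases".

Within every department level Committee Z has the higher rate, yet pooled Committee S does — Simpson's reversal.
Nothing the review committee does changes department; the imbalance is an allocation artefact. With department also predicting the outcome, the pooled figure is confounded, and the within-stratum comparison is the causal one.
Within each level — Fine Arts: 89.3% vs 79.3%; Physics: 33.9% vs 7.7% — Committee Z is higher every time.

increases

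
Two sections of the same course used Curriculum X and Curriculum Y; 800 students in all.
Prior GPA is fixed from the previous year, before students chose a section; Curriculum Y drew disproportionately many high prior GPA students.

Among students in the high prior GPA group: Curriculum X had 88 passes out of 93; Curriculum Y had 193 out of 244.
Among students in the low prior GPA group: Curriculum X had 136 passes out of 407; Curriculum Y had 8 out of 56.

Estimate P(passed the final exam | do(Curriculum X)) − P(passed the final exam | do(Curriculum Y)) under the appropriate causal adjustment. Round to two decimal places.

+0.18

Since prior GPA band is a pre-existing factor (not a product of the teaching method) and it affects the outcome on its own, it is a confounder. The stratified rates, not the pooled rate, identify the causal effect.
Adjusting over the population distribution of prior GPA band: 0.421·(0.946−0.791) + 0.579·(0.334−0.143) = +0.176.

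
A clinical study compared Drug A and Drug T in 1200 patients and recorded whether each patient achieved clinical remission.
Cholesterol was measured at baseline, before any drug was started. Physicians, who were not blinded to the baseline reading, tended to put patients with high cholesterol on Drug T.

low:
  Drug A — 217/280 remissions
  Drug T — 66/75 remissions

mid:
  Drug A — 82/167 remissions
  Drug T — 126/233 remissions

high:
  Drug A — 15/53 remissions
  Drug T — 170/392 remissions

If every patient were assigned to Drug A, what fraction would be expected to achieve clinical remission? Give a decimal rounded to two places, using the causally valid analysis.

0.50

The cholesterol-specific comparison favours Drug T throughout, but the pooled figures favour Drug A. The question is whether to condition on cholesterol.
Here cholesterol is a common cause — it drives both which drug a case falls under and the outcome. The crude comparison mixes populations; the stratum-specific rates are the causally relevant ones.
Standardising Drug A to the population cholesterol mix: 0.296·217/280 + 0.333·82/167 + 0.371·15/53 = 0.498.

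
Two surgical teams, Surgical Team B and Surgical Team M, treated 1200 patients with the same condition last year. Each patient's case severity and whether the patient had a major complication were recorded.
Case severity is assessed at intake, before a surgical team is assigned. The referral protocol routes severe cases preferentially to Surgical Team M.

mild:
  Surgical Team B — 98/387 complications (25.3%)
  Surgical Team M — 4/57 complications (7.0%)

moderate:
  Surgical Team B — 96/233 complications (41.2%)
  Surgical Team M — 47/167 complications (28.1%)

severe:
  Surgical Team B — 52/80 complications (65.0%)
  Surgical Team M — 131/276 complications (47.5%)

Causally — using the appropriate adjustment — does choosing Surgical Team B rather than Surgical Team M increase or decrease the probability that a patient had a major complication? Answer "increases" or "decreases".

increases

The stratified and pooled comparisons disagree (Surgical Team M wins within each case severity; Surgical Team B wins overall), so the answer turns on the causal role of case severity.
Case severity is set before the surgical team has any effect — it is not caused by the surgical team — and it independently drives the outcome. That makes it a confounder, so the causal comparison is within case severity levels.
Within each level — mild: 25.3% vs 7.0%; moderate: 41.2% vs 28.1%; severe: 65.0% vs 47.5% — Surgical Team M is lower every time.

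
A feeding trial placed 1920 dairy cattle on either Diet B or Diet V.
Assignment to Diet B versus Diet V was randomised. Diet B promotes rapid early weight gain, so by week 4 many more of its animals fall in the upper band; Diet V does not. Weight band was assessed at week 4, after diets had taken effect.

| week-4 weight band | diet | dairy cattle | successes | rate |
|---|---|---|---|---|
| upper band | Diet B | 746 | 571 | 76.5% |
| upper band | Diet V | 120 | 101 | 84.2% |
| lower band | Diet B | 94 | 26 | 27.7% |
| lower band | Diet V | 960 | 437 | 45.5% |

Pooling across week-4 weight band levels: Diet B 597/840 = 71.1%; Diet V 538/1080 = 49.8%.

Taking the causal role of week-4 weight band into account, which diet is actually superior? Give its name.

Diet B

The stratified and pooled comparisons disagree (Diet V wins within each week-4 weight band; Diet B wins overall), so the answer turns on the causal role of week-4 weight band.
Because the diet influences week-4 weight band, week-4 weight band is a post-treatment mediator, not a confounder. Stratifying on it would bias the estimate; the causal effect is the crude pooled difference.
Pooled: Diet B 71.1% vs Diet V 49.8%; Diet B is higher overall.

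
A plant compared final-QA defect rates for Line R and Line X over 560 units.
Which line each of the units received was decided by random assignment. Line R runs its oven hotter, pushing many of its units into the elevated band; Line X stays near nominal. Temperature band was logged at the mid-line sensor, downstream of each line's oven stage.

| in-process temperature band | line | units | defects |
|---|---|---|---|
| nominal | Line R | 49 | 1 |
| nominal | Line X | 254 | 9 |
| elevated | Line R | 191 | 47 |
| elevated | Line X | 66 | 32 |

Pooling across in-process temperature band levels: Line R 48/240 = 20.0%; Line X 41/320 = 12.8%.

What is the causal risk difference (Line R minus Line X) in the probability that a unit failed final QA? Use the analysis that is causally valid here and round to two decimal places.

+0.07

Because the line influences in-process temperature band, in-process temperature band is a post-treatment mediator, not a confounder. Stratifying on it would bias the estimate; the causal effect is the crude pooled difference.
The causal difference is the pooled difference: 0.200 − 0.128 = +0.072.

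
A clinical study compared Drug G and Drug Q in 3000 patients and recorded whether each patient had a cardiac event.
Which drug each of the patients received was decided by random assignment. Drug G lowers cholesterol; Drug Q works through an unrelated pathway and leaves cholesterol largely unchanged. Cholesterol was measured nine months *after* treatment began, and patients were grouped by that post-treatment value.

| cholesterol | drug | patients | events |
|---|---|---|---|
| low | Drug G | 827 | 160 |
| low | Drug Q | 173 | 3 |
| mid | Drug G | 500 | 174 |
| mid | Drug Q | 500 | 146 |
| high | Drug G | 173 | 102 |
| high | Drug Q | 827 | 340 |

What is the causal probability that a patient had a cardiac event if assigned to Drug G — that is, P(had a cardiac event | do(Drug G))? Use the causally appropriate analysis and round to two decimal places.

0.29

Cholesterol here is a post-treatment variable shaped by the drug; conditioning on it would introduce bias rather than remove it. The overall comparison is the causal one.
So P(outcome | do(Drug G)) is just the pooled rate for Drug G: 436/1500 = 0.291.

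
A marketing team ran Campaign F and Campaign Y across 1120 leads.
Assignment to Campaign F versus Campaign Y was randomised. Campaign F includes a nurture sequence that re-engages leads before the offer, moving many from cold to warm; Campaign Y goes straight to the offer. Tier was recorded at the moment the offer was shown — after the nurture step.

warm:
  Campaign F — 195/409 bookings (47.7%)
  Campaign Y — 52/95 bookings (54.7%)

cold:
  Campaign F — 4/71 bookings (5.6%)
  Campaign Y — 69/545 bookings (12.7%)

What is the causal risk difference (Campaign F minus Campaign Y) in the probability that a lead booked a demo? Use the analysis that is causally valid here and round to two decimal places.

+0.23

Within every engagement tier level Campaign Y has the higher rate, yet pooled Campaign F does — Simpson's reversal.
Engagement tier is downstream of the campaign. One should not condition on a consequence of treatment, so the overall rates are the right comparison.
The causal difference is the pooled difference: 0.415 − 0.189 = +0.226.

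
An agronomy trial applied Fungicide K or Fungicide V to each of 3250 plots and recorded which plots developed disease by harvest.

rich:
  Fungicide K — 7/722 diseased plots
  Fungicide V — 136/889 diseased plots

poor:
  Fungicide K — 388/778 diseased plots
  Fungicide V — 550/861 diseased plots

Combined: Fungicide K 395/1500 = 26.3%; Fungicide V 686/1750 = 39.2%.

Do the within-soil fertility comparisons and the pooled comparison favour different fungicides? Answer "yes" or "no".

Within each soil fertility level (rich 1.0% vs 15.3%; poor 49.9% vs 63.9%), Fungicide K has the lower rate every time. Pooled: 26.3% vs 39.2% — Fungicide K has the lower rate overall. They agree.

no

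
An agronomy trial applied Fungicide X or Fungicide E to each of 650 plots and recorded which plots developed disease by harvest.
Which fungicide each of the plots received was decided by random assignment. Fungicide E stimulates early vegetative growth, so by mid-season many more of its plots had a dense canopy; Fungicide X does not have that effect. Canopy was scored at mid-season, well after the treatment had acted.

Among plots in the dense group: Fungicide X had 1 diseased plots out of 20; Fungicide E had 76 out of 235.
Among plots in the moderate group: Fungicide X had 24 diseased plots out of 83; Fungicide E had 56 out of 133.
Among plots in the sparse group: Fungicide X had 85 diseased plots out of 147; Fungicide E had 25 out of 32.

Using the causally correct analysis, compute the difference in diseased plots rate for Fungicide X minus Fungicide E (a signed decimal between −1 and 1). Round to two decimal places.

Fungicide X is lower inside every mid-season canopy stratum but Fungicide E is lower in aggregate. Whether to stratify depends on how mid-season canopy relates to the fungicide.
Mid-season canopy lies on the pathway fungicide → mid-season canopy → outcome, so adjusting for it blocks the indirect effect. For the total causal effect of fungicide, use the unadjusted pooled rates.
The causal difference is the pooled difference: 0.440 − 0.393 = +0.048.

+0.05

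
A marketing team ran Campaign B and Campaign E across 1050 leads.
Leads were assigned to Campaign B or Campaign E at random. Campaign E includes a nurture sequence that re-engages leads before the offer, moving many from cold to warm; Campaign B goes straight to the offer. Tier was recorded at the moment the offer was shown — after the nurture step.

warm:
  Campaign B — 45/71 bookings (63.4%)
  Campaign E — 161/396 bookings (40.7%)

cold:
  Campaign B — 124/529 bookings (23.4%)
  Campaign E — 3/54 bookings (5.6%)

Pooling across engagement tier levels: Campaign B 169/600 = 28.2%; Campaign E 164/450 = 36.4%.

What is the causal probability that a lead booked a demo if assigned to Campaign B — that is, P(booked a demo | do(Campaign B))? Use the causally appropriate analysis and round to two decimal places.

0.28

Because the campaign influences engagement tier, engagement tier is a post-treatment mediator, not a confounder. Stratifying on it would bias the estimate; the causal effect is the crude pooled difference.
So P(outcome | do(Campaign B)) is just the pooled rate for Campaign B: 169/600 = 0.282.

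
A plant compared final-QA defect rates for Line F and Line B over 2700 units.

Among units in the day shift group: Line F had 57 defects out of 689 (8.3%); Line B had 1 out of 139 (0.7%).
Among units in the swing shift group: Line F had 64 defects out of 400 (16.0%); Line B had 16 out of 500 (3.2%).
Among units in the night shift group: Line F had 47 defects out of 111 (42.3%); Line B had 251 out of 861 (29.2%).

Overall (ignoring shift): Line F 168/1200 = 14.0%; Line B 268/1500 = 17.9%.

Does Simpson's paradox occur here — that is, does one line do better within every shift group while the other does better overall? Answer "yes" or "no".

yes

Within each shift level (day shift 8.3% vs 0.7%; swing shift 16.0% vs 3.2%; night shift 42.3% vs 29.2%), Line B has the lower rate every time. Pooled: 14.0% vs 17.9% — Line F has the lower rate overall. The two comparisons disagree.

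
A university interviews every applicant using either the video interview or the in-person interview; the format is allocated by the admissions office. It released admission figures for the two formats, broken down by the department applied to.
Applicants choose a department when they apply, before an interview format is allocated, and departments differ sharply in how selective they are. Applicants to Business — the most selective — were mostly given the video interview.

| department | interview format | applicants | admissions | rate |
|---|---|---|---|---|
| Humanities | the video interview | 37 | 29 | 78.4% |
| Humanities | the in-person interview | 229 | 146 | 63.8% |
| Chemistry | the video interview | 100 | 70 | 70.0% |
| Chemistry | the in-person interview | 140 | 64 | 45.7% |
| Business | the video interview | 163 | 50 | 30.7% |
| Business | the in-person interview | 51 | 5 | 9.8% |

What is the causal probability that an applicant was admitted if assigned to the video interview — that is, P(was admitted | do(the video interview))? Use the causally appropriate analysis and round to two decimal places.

The department-specific comparison favours the video interview throughout, but the pooled figures favour the in-person interview. The question is whether to condition on department.
Department differs across interview formats for reasons unrelated to any effect of the interview format itself, and it separately predicts the outcome — a classic confounder. We must compare within department levels.
Standardising the video interview to the population department mix: 0.369·29/37 + 0.333·70/100 + 0.297·50/163 = 0.614.

0.61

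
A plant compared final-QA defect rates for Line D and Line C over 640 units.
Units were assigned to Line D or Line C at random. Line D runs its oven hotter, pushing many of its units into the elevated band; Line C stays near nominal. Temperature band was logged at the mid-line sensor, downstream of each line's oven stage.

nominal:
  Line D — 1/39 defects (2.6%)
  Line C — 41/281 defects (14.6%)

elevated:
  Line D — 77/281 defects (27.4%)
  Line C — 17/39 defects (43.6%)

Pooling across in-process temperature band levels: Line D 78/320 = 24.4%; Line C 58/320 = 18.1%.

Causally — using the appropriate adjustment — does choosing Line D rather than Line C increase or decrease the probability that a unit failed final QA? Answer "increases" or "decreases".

The stratified and pooled comparisons disagree (Line D wins within each in-process temperature band; Line C wins overall), so the answer turns on the causal role of in-process temperature band.
Because the line influences in-process temperature band, in-process temperature band is a post-treatment mediator, not a confounder. Stratifying on it would bias the estimate; the causal effect is the crude pooled difference.
Pooled: Line D 24.4% vs Line C 18.1%; Line C is lower overall.

increases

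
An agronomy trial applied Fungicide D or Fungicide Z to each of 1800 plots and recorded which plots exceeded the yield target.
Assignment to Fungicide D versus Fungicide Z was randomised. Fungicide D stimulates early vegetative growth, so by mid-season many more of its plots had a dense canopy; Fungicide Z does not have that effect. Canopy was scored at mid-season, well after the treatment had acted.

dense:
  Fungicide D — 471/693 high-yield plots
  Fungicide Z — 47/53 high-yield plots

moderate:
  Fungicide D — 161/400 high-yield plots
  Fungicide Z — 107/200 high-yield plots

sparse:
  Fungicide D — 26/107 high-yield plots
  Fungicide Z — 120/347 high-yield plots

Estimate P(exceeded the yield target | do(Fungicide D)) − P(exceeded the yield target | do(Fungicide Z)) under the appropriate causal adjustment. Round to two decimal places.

Mid-season canopy lies on the pathway fungicide → mid-season canopy → outcome, so adjusting for it blocks the indirect effect. For the total causal effect of fungicide, use the unadjusted pooled rates.
The causal difference is the pooled difference: 0.548 − 0.457 = +0.092.

+0.09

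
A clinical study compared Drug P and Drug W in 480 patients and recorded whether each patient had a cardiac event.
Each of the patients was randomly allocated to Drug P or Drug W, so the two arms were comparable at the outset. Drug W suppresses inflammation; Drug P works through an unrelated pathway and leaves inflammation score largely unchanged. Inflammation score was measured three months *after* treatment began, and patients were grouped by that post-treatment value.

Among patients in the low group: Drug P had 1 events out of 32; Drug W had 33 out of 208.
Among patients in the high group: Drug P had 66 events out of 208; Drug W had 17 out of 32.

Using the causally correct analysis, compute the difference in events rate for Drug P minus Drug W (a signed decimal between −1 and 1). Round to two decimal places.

The stratified and pooled comparisons disagree (Drug P wins within each inflammation score; Drug W wins overall), so the answer turns on the causal role of inflammation score.
Inflammation score lies on the pathway drug → inflammation score → outcome, so adjusting for it blocks the indirect effect. For the total causal effect of drug, use the unadjusted pooled rates.
The causal difference is the pooled difference: 0.279 − 0.208 = +0.071.

+0.07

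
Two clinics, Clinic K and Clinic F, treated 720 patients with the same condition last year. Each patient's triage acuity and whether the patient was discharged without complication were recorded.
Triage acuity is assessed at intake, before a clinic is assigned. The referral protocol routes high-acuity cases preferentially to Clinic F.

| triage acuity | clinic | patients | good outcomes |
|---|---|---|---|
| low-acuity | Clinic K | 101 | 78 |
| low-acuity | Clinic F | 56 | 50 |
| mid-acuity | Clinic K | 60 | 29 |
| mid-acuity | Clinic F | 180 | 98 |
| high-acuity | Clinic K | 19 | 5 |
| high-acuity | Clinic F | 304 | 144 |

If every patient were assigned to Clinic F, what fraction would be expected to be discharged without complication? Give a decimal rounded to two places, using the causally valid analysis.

0.59

Within every triage acuity level Clinic F has the higher rate, yet pooled Clinic K does — Simpson's reversal.
Nothing the clinic does changes triage acuity; the imbalance is an allocation artefact. With triage acuity also predicting the outcome, the pooled figure is confounded, and the within-stratum comparison is the causal one.
Standardising Clinic F to the population triage acuity mix: 0.218·50/56 + 0.333·98/180 + 0.449·144/304 = 0.589.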